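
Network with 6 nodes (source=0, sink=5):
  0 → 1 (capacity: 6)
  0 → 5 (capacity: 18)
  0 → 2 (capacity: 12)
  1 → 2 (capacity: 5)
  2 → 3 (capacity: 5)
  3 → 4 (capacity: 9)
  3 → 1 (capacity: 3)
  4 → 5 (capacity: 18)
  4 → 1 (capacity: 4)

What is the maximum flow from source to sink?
Maximum flow = 23

Max flow: 23

Flow assignment:
  0 → 1: 5/6
  0 → 5: 18/18
  1 → 2: 5/5
  2 → 3: 5/5
  3 → 4: 5/9
  4 → 5: 5/18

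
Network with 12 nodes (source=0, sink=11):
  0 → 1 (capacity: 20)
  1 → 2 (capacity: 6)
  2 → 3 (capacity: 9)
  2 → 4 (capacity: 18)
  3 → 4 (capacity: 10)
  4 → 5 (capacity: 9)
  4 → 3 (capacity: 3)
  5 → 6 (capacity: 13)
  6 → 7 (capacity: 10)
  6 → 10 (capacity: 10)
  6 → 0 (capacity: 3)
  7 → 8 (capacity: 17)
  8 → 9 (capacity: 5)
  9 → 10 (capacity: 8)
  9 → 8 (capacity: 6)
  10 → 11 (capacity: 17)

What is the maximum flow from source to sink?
Maximum flow = 6

Max flow: 6

Flow assignment:
  0 → 1: 6/20
  1 → 2: 6/6
  2 → 4: 6/18
  4 → 5: 6/9
  5 → 6: 6/13
  6 → 10: 6/10
  10 → 11: 6/17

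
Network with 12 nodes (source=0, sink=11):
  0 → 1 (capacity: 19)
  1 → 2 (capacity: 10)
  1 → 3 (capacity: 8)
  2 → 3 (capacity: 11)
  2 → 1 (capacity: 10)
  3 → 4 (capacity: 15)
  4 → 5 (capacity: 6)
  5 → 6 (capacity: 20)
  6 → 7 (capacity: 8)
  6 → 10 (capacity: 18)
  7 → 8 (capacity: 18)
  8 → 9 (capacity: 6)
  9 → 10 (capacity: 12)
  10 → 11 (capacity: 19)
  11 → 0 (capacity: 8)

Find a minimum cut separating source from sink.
Min cut value = 6, edges: (4,5)

Min cut value: 6
Partition: S = [0, 1, 2, 3, 4], T = [5, 6, 7, 8, 9, 10, 11]
Cut edges: (4,5)

By max-flow min-cut theorem, max flow = min cut = 6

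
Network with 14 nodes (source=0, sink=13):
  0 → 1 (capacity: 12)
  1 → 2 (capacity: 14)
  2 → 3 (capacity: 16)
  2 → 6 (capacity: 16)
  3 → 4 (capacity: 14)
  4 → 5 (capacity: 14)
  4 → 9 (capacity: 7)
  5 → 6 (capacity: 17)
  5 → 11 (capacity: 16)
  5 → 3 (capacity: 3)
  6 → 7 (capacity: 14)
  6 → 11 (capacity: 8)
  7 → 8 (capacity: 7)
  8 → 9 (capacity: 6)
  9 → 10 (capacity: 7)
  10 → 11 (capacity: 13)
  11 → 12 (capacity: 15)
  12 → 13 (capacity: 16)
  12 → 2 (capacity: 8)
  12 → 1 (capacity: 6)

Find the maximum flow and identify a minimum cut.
Max flow = 12, Min cut edges: (0,1)

Maximum flow: 12
Minimum cut: (0,1)
Partition: S = [0], T = [1, 2, 3, 4, 5, 6, 7, 8, 9, 10, 11, 12, 13]

Max-flow min-cut theorem verified: both equal 12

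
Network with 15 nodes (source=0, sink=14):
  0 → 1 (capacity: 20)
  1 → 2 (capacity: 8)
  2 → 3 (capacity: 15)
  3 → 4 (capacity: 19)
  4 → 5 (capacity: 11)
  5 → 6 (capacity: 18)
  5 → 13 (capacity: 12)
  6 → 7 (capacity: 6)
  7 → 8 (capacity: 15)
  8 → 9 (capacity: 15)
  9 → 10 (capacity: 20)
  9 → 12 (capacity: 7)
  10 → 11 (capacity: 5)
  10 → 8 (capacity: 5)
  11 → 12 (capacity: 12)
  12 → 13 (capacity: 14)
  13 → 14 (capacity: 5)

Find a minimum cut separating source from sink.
Min cut value = 5, edges: (13,14)

Min cut value: 5
Partition: S = [0, 1, 2, 3, 4, 5, 6, 7, 8, 9, 10, 11, 12, 13], T = [14]
Cut edges: (13,14)

By max-flow min-cut theorem, max flow = min cut = 5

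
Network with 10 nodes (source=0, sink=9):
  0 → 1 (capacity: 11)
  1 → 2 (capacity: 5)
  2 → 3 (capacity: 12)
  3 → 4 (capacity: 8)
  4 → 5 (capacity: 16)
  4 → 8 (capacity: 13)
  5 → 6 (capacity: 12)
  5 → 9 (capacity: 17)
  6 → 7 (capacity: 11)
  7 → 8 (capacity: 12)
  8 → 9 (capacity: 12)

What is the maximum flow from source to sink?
Maximum flow = 5

Max flow: 5

Flow assignment:
  0 → 1: 5/11
  1 → 2: 5/5
  2 → 3: 5/12
  3 → 4: 5/8
  4 → 5: 5/16
  5 → 9: 5/17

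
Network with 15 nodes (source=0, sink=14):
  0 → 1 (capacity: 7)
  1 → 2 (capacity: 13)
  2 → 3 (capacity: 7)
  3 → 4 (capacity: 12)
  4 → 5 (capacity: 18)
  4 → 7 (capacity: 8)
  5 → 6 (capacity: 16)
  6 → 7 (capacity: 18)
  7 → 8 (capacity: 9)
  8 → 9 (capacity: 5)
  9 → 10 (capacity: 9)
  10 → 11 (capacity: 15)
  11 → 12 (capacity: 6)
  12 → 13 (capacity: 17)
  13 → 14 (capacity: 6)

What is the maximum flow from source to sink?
Maximum flow = 5

Max flow: 5

Flow assignment:
  0 → 1: 5/7
  1 → 2: 5/13
  2 → 3: 5/7
  3 → 4: 5/12
  4 → 7: 5/8
  7 → 8: 5/9
  8 → 9: 5/5
  9 → 10: 5/9
  10 → 11: 5/15
  11 → 12: 5/6
  12 → 13: 5/17
  13 → 14: 5/6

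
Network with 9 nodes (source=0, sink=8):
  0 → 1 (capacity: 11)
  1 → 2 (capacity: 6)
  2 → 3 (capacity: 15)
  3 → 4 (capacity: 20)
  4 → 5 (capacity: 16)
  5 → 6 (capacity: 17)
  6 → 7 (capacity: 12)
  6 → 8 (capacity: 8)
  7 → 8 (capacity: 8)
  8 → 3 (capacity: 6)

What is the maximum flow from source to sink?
Maximum flow = 6

Max flow: 6

Flow assignment:
  0 → 1: 6/11
  1 → 2: 6/6
  2 → 3: 6/15
  3 → 4: 6/20
  4 → 5: 6/16
  5 → 6: 6/17
  6 → 8: 6/8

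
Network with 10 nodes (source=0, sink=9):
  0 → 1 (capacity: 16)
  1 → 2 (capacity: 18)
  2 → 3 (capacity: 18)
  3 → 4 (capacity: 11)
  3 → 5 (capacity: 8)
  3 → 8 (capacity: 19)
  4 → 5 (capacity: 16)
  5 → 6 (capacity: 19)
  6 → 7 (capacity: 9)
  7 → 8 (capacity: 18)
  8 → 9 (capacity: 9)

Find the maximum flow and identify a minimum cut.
Max flow = 9, Min cut edges: (8,9)

Maximum flow: 9
Minimum cut: (8,9)
Partition: S = [0, 1, 2, 3, 4, 5, 6, 7, 8], T = [9]

Max-flow min-cut theorem verified: both equal 9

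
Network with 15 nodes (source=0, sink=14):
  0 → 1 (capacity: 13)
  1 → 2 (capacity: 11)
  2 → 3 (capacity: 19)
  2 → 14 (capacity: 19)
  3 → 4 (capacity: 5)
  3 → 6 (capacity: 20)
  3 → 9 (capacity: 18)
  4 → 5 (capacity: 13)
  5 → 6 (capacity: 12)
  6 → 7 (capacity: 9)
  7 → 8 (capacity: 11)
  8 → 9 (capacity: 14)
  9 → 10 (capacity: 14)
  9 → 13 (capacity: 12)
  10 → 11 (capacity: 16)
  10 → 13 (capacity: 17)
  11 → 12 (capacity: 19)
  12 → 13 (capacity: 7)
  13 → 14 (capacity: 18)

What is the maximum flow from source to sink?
Maximum flow = 11

Max flow: 11

Flow assignment:
  0 → 1: 11/13
  1 → 2: 11/11
  2 → 14: 11/19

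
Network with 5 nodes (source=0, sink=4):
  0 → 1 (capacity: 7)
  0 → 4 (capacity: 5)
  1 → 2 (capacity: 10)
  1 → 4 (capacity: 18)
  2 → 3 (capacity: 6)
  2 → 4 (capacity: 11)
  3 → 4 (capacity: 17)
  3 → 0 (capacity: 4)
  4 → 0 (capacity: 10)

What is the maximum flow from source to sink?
Maximum flow = 12

Max flow: 12

Flow assignment:
  0 → 1: 7/7
  0 → 4: 5/5
  1 → 4: 7/18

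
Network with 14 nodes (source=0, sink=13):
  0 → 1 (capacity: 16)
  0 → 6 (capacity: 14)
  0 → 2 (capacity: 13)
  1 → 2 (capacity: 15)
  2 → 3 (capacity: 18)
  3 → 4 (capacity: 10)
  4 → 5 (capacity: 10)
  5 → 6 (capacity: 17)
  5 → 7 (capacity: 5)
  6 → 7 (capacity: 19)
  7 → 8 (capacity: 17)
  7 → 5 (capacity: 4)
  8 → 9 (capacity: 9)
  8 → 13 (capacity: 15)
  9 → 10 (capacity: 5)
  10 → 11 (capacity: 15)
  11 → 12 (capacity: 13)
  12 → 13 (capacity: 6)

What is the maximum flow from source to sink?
Maximum flow = 17

Max flow: 17

Flow assignment:
  0 → 1: 10/16
  0 → 6: 7/14
  1 → 2: 10/15
  2 → 3: 10/18
  3 → 4: 10/10
  4 → 5: 10/10
  5 → 6: 5/17
  5 → 7: 5/5
  6 → 7: 12/19
  7 → 8: 17/17
  8 → 9: 2/9
  8 → 13: 15/15
  9 → 10: 2/5
  10 → 11: 2/15
  11 → 12: 2/13
  12 → 13: 2/6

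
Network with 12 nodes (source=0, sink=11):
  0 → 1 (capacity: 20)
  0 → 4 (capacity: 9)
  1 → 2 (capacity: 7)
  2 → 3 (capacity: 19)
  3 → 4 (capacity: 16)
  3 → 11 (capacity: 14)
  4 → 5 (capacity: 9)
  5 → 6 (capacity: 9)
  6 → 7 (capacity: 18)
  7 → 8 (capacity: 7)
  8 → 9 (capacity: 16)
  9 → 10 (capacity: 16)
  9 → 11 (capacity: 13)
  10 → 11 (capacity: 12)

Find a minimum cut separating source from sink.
Min cut value = 14, edges: (1,2), (7,8)

Min cut value: 14
Partition: S = [0, 1, 4, 5, 6, 7], T = [2, 3, 8, 9, 10, 11]
Cut edges: (1,2), (7,8)

By max-flow min-cut theorem, max flow = min cut = 14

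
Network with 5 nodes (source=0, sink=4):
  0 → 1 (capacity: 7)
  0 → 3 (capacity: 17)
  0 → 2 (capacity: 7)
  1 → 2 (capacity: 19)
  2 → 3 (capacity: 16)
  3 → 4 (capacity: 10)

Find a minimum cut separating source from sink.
Min cut value = 10, edges: (3,4)

Min cut value: 10
Partition: S = [0, 1, 2, 3], T = [4]
Cut edges: (3,4)

By max-flow min-cut theorem, max flow = min cut = 10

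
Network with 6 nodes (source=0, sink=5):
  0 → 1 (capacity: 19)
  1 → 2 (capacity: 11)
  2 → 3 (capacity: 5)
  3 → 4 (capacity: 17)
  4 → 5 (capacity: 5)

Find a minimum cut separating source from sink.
Min cut value = 5, edges: (4,5)

Min cut value: 5
Partition: S = [0, 1, 2, 3, 4], T = [5]
Cut edges: (4,5)

By max-flow min-cut theorem, max flow = min cut = 5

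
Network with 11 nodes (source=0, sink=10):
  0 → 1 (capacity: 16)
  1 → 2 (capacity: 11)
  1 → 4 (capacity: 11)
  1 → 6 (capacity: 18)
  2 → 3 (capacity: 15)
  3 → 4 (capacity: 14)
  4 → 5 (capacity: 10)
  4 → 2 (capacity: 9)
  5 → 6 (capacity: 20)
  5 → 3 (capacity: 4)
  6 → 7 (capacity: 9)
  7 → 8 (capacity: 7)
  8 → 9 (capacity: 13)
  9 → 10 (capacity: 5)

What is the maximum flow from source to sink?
Maximum flow = 5

Max flow: 5

Flow assignment:
  0 → 1: 5/16
  1 → 6: 5/18
  6 → 7: 5/9
  7 → 8: 5/7
  8 → 9: 5/13
  9 → 10: 5/5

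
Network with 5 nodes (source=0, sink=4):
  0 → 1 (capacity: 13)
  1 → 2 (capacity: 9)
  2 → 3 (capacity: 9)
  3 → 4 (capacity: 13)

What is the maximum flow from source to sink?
Maximum flow = 9

Max flow: 9

Flow assignment:
  0 → 1: 9/13
  1 → 2: 9/9
  2 → 3: 9/9
  3 → 4: 9/13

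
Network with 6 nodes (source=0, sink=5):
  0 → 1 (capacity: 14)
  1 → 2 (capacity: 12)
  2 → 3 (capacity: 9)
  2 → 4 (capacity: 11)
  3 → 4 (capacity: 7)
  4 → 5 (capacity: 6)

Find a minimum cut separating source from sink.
Min cut value = 6, edges: (4,5)

Min cut value: 6
Partition: S = [0, 1, 2, 3, 4], T = [5]
Cut edges: (4,5)

By max-flow min-cut theorem, max flow = min cut = 6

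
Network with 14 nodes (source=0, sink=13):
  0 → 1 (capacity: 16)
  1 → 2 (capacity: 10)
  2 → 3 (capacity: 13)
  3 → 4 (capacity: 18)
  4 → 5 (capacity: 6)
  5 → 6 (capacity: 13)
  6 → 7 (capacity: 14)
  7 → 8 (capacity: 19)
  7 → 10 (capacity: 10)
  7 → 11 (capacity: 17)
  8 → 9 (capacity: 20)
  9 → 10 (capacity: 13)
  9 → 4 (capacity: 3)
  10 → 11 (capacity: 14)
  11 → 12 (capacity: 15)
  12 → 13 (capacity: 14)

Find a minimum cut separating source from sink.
Min cut value = 6, edges: (4,5)

Min cut value: 6
Partition: S = [0, 1, 2, 3, 4], T = [5, 6, 7, 8, 9, 10, 11, 12, 13]
Cut edges: (4,5)

By max-flow min-cut theorem, max flow = min cut = 6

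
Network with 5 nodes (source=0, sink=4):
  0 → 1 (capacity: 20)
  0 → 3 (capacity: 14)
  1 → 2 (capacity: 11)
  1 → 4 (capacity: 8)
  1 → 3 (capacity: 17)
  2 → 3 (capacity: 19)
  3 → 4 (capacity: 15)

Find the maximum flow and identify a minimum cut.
Max flow = 23, Min cut edges: (1,4), (3,4)

Maximum flow: 23
Minimum cut: (1,4), (3,4)
Partition: S = [0, 1, 2, 3], T = [4]

Max-flow min-cut theorem verified: both equal 23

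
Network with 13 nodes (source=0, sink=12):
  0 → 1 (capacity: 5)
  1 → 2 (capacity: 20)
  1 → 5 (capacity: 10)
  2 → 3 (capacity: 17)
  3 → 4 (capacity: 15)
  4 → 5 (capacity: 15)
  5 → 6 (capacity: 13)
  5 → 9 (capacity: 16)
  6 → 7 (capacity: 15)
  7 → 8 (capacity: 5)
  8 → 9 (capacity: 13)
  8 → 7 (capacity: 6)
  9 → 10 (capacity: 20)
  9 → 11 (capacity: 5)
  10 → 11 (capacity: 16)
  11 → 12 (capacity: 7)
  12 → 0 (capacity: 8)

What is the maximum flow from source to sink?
Maximum flow = 5

Max flow: 5

Flow assignment:
  0 → 1: 5/5
  1 → 5: 5/10
  5 → 9: 5/16
  9 → 11: 5/5
  11 → 12: 5/7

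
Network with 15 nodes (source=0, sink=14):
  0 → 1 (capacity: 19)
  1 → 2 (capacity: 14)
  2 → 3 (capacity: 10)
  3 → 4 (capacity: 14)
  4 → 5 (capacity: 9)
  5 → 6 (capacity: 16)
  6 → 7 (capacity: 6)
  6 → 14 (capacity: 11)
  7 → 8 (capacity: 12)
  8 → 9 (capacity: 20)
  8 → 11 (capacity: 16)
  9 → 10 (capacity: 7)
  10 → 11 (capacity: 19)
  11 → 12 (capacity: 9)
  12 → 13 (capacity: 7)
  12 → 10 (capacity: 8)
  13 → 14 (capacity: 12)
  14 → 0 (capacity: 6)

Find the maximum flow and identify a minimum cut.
Max flow = 9, Min cut edges: (4,5)

Maximum flow: 9
Minimum cut: (4,5)
Partition: S = [0, 1, 2, 3, 4], T = [5, 6, 7, 8, 9, 10, 11, 12, 13, 14]

Max-flow min-cut theorem verified: both equal 9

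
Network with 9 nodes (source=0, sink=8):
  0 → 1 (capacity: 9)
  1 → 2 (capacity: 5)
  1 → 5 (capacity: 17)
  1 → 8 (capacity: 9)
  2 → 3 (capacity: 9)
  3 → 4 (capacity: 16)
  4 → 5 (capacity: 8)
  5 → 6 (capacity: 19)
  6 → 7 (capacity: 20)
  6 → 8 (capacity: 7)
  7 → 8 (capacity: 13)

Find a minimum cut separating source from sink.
Min cut value = 9, edges: (0,1)

Min cut value: 9
Partition: S = [0], T = [1, 2, 3, 4, 5, 6, 7, 8]
Cut edges: (0,1)

By max-flow min-cut theorem, max flow = min cut = 9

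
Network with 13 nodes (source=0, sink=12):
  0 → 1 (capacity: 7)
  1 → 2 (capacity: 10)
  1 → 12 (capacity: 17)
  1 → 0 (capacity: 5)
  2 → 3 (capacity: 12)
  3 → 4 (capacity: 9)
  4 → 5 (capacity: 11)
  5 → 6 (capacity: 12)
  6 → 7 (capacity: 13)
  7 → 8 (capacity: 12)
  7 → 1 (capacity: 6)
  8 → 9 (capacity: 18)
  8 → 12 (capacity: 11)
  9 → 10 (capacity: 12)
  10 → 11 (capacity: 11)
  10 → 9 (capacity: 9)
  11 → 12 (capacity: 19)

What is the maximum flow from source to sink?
Maximum flow = 7

Max flow: 7

Flow assignment:
  0 → 1: 7/7
  1 → 12: 7/17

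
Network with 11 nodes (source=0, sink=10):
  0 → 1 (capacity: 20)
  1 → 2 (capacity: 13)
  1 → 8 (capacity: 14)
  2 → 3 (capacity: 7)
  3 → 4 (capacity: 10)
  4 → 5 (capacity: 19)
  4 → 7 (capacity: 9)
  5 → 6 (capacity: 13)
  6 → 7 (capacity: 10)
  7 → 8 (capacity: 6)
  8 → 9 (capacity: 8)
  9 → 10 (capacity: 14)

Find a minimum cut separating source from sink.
Min cut value = 8, edges: (8,9)

Min cut value: 8
Partition: S = [0, 1, 2, 3, 4, 5, 6, 7, 8], T = [9, 10]
Cut edges: (8,9)

By max-flow min-cut theorem, max flow = min cut = 8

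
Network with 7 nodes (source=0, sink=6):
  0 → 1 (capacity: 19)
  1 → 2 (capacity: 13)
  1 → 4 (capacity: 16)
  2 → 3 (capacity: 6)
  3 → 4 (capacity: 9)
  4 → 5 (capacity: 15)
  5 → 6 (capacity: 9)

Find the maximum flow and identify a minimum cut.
Max flow = 9, Min cut edges: (5,6)

Maximum flow: 9
Minimum cut: (5,6)
Partition: S = [0, 1, 2, 3, 4, 5], T = [6]

Max-flow min-cut theorem verified: both equal 9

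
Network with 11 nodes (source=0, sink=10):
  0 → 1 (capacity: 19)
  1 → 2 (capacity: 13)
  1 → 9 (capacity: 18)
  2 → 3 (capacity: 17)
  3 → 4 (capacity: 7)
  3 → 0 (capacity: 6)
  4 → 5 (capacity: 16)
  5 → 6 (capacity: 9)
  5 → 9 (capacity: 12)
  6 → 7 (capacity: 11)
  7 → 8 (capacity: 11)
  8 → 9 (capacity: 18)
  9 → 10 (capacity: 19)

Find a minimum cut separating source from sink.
Min cut value = 19, edges: (9,10)

Min cut value: 19
Partition: S = [0, 1, 2, 3, 4, 5, 6, 7, 8, 9], T = [10]
Cut edges: (9,10)

By max-flow min-cut theorem, max flow = min cut = 19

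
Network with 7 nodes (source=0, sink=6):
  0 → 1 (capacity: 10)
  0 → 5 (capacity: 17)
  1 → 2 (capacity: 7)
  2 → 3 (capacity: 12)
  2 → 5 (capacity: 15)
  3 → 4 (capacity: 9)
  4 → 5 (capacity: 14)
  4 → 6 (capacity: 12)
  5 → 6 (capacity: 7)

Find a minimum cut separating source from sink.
Min cut value = 14, edges: (1,2), (5,6)

Min cut value: 14
Partition: S = [0, 1, 5], T = [2, 3, 4, 6]
Cut edges: (1,2), (5,6)

By max-flow min-cut theorem, max flow = min cut = 14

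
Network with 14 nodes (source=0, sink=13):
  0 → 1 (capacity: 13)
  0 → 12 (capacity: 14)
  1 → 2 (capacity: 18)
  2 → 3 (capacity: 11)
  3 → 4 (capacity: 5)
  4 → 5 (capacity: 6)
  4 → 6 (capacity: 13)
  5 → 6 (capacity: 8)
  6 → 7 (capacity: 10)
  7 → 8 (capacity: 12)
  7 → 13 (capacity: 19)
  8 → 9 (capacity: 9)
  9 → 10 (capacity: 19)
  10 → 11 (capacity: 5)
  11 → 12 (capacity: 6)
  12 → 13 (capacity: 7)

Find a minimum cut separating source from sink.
Min cut value = 12, edges: (3,4), (12,13)

Min cut value: 12
Partition: S = [0, 1, 2, 3, 8, 9, 10, 11, 12], T = [4, 5, 6, 7, 13]
Cut edges: (3,4), (12,13)

By max-flow min-cut theorem, max flow = min cut = 12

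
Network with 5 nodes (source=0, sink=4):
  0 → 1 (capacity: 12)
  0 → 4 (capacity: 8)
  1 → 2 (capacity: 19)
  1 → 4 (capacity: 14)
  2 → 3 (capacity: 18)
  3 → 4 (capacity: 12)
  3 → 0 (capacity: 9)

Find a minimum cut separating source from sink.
Min cut value = 20, edges: (0,1), (0,4)

Min cut value: 20
Partition: S = [0], T = [1, 2, 3, 4]
Cut edges: (0,1), (0,4)

By max-flow min-cut theorem, max flow = min cut = 20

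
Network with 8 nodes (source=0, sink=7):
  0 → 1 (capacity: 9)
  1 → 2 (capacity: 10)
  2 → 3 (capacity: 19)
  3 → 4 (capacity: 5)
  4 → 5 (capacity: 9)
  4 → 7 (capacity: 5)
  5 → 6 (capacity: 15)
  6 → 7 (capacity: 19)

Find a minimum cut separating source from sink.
Min cut value = 5, edges: (3,4)

Min cut value: 5
Partition: S = [0, 1, 2, 3], T = [4, 5, 6, 7]
Cut edges: (3,4)

By max-flow min-cut theorem, max flow = min cut = 5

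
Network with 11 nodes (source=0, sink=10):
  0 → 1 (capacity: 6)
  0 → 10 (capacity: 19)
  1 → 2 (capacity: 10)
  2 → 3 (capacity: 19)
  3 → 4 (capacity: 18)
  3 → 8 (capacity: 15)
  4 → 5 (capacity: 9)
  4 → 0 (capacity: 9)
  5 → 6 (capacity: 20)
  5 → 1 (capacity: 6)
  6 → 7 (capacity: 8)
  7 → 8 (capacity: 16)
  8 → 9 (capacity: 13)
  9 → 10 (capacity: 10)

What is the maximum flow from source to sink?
Maximum flow = 25

Max flow: 25

Flow assignment:
  0 → 1: 6/6
  0 → 10: 19/19
  1 → 2: 6/10
  2 → 3: 6/19
  3 → 8: 6/15
  8 → 9: 6/13
  9 → 10: 6/10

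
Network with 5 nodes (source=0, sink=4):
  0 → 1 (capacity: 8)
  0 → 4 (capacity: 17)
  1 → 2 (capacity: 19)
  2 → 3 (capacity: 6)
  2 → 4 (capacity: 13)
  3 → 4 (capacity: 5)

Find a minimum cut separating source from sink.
Min cut value = 25, edges: (0,1), (0,4)

Min cut value: 25
Partition: S = [0], T = [1, 2, 3, 4]
Cut edges: (0,1), (0,4)

By max-flow min-cut theorem, max flow = min cut = 25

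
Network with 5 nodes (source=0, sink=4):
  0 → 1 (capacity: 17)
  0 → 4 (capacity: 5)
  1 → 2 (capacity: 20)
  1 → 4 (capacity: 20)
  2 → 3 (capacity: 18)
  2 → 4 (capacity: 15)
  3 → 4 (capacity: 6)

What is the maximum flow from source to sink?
Maximum flow = 22

Max flow: 22

Flow assignment:
  0 → 1: 17/17
  0 → 4: 5/5
  1 → 4: 17/20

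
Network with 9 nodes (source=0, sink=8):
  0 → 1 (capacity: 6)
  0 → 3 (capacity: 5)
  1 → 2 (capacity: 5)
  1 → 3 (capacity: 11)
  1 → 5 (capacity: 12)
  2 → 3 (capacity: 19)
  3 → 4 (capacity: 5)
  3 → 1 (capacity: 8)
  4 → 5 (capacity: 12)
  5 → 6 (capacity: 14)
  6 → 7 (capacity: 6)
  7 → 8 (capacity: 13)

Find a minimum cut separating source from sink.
Min cut value = 6, edges: (6,7)

Min cut value: 6
Partition: S = [0, 1, 2, 3, 4, 5, 6], T = [7, 8]
Cut edges: (6,7)

By max-flow min-cut theorem, max flow = min cut = 6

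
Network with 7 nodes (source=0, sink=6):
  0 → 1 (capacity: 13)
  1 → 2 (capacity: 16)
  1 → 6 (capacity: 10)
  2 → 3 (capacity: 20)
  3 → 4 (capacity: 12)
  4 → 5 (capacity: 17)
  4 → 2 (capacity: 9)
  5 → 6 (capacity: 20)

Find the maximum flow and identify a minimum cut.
Max flow = 13, Min cut edges: (0,1)

Maximum flow: 13
Minimum cut: (0,1)
Partition: S = [0], T = [1, 2, 3, 4, 5, 6]

Max-flow min-cut theorem verified: both equal 13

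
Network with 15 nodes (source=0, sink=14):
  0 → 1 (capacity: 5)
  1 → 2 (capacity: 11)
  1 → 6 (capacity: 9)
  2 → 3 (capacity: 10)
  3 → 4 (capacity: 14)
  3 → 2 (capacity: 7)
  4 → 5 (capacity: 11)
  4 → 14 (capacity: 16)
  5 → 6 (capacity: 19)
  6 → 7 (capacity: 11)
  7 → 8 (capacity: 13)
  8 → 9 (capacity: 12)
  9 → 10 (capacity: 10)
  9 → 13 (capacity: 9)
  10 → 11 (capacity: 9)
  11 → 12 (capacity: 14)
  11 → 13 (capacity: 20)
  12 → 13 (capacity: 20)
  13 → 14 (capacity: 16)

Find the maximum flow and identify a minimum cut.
Max flow = 5, Min cut edges: (0,1)

Maximum flow: 5
Minimum cut: (0,1)
Partition: S = [0], T = [1, 2, 3, 4, 5, 6, 7, 8, 9, 10, 11, 12, 13, 14]

Max-flow min-cut theorem verified: both equal 5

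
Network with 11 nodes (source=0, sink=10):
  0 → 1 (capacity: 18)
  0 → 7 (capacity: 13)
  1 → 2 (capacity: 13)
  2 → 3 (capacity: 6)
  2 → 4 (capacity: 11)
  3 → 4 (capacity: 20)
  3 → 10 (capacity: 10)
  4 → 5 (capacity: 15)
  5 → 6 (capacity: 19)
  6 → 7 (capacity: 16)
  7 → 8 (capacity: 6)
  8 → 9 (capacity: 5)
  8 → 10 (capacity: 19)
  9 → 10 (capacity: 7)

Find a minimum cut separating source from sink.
Min cut value = 12, edges: (2,3), (7,8)

Min cut value: 12
Partition: S = [0, 1, 2, 4, 5, 6, 7], T = [3, 8, 9, 10]
Cut edges: (2,3), (7,8)

By max-flow min-cut theorem, max flow = min cut = 12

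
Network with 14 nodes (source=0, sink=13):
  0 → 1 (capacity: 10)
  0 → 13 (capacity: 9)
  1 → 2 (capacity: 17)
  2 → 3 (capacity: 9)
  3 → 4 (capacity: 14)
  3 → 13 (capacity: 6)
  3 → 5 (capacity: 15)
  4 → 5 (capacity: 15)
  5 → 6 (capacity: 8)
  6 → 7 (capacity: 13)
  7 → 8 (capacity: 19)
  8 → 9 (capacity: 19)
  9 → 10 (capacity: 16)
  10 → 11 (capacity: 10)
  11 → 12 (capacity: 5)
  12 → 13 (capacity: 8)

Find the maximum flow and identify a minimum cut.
Max flow = 18, Min cut edges: (0,13), (2,3)

Maximum flow: 18
Minimum cut: (0,13), (2,3)
Partition: S = [0, 1, 2], T = [3, 4, 5, 6, 7, 8, 9, 10, 11, 12, 13]

Max-flow min-cut theorem verified: both equal 18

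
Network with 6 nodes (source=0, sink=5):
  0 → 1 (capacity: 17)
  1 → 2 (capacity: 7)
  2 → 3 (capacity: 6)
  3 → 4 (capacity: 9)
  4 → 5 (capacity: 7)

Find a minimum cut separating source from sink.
Min cut value = 6, edges: (2,3)

Min cut value: 6
Partition: S = [0, 1, 2], T = [3, 4, 5]
Cut edges: (2,3)

By max-flow min-cut theorem, max flow = min cut = 6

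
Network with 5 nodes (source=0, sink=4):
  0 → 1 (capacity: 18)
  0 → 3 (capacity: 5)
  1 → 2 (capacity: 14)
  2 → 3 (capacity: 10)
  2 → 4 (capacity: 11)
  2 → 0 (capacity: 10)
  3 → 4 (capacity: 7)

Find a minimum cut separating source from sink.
Min cut value = 18, edges: (2,4), (3,4)

Min cut value: 18
Partition: S = [0, 1, 2, 3], T = [4]
Cut edges: (2,4), (3,4)

By max-flow min-cut theorem, max flow = min cut = 18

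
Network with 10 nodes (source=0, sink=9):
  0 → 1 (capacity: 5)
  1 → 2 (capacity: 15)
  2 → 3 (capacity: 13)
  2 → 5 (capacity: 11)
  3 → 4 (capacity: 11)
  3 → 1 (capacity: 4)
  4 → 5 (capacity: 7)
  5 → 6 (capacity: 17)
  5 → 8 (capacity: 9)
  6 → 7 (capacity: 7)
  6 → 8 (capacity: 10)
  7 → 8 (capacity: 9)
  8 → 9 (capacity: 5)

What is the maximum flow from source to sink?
Maximum flow = 5

Max flow: 5

Flow assignment:
  0 → 1: 5/5
  1 → 2: 5/15
  2 → 5: 5/11
  5 → 8: 5/9
  8 → 9: 5/5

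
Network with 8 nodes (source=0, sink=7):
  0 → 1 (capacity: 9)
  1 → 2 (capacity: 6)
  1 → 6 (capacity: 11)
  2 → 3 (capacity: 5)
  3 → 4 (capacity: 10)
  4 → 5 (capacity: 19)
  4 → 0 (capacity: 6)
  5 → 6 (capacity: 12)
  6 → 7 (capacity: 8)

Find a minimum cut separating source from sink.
Min cut value = 8, edges: (6,7)

Min cut value: 8
Partition: S = [0, 1, 2, 3, 4, 5, 6], T = [7]
Cut edges: (6,7)

By max-flow min-cut theorem, max flow = min cut = 8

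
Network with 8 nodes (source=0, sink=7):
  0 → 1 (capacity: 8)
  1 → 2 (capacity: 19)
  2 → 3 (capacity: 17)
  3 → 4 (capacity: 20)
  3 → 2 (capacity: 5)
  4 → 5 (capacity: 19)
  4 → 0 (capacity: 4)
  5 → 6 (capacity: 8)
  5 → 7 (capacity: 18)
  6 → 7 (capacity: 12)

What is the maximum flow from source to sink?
Maximum flow = 8

Max flow: 8

Flow assignment:
  0 → 1: 8/8
  1 → 2: 8/19
  2 → 3: 8/17
  3 → 4: 8/20
  4 → 5: 8/19
  5 → 7: 8/18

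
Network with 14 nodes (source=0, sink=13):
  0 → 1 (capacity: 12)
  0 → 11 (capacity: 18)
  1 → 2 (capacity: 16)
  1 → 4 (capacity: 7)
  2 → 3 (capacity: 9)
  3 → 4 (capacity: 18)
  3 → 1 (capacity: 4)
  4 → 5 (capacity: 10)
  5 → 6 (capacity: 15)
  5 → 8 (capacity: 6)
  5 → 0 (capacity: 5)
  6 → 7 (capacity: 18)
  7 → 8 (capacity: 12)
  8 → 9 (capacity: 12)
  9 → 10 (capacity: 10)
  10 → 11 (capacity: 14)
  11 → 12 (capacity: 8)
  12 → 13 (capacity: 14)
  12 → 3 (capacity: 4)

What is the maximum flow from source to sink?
Maximum flow = 8

Max flow: 8

Flow assignment:
  0 → 1: 10/12
  1 → 2: 3/16
  1 → 4: 7/7
  2 → 3: 3/9
  3 → 4: 3/18
  4 → 5: 10/10
  5 → 6: 4/15
  5 → 8: 4/6
  5 → 0: 2/5
  6 → 7: 4/18
  7 → 8: 4/12
  8 → 9: 8/12
  9 → 10: 8/10
  10 → 11: 8/14
  11 → 12: 8/8
  12 → 13: 8/14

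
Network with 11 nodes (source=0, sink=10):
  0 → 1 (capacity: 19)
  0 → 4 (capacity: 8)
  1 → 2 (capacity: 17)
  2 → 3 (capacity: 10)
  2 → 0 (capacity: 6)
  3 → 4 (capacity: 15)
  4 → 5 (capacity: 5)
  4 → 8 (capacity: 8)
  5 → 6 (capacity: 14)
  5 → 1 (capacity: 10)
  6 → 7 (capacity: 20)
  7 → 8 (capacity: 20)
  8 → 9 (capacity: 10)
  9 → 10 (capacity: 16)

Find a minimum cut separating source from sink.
Min cut value = 10, edges: (8,9)

Min cut value: 10
Partition: S = [0, 1, 2, 3, 4, 5, 6, 7, 8], T = [9, 10]
Cut edges: (8,9)

By max-flow min-cut theorem, max flow = min cut = 10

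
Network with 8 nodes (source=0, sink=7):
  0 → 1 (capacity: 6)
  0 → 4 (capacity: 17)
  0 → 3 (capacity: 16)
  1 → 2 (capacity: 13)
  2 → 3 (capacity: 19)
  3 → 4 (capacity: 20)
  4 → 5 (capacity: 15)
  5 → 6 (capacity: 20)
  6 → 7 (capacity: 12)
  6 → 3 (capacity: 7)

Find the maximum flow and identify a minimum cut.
Max flow = 12, Min cut edges: (6,7)

Maximum flow: 12
Minimum cut: (6,7)
Partition: S = [0, 1, 2, 3, 4, 5, 6], T = [7]

Max-flow min-cut theorem verified: both equal 12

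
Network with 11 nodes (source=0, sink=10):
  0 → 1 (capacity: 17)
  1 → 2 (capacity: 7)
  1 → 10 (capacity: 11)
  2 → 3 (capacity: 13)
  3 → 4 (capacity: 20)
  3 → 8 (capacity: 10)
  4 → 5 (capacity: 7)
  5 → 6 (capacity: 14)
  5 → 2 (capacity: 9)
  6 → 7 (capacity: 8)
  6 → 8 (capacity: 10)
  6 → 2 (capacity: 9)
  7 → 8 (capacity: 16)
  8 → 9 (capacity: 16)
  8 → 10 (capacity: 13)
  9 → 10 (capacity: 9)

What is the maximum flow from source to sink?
Maximum flow = 17

Max flow: 17

Flow assignment:
  0 → 1: 17/17
  1 → 2: 6/7
  1 → 10: 11/11
  2 → 3: 6/13
  3 → 8: 6/10
  8 → 10: 6/13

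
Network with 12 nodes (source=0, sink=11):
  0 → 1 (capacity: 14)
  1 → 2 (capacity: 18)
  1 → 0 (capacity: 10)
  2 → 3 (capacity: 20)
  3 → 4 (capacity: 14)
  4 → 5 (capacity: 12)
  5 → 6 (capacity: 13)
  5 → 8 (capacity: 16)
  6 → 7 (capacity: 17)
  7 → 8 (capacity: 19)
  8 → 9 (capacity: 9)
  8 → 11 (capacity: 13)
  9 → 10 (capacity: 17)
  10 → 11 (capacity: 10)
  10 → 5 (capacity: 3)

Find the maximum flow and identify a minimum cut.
Max flow = 12, Min cut edges: (4,5)

Maximum flow: 12
Minimum cut: (4,5)
Partition: S = [0, 1, 2, 3, 4], T = [5, 6, 7, 8, 9, 10, 11]

Max-flow min-cut theorem verified: both equal 12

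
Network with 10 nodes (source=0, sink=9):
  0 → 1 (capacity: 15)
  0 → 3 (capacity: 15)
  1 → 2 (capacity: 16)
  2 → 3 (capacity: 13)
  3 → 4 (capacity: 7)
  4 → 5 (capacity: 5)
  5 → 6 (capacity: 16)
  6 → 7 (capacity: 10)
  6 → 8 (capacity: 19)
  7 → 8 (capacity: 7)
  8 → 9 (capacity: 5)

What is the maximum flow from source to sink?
Maximum flow = 5

Max flow: 5

Flow assignment:
  0 → 1: 5/15
  1 → 2: 5/16
  2 → 3: 5/13
  3 → 4: 5/7
  4 → 5: 5/5
  5 → 6: 5/16
  6 → 8: 5/19
  8 → 9: 5/5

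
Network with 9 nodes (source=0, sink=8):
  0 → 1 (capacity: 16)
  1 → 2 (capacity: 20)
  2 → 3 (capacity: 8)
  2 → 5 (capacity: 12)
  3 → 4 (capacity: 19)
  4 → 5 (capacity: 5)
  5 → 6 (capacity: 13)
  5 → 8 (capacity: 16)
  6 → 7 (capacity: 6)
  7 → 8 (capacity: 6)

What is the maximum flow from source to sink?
Maximum flow = 16

Max flow: 16

Flow assignment:
  0 → 1: 16/16
  1 → 2: 16/20
  2 → 3: 4/8
  2 → 5: 12/12
  3 → 4: 4/19
  4 → 5: 4/5
  5 → 8: 16/16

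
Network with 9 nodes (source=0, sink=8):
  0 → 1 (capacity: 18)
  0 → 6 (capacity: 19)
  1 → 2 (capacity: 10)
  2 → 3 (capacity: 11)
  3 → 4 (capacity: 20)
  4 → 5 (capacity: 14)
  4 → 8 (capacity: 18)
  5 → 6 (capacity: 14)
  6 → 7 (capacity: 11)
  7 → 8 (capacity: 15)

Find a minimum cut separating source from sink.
Min cut value = 21, edges: (1,2), (6,7)

Min cut value: 21
Partition: S = [0, 1, 5, 6], T = [2, 3, 4, 7, 8]
Cut edges: (1,2), (6,7)

By max-flow min-cut theorem, max flow = min cut = 21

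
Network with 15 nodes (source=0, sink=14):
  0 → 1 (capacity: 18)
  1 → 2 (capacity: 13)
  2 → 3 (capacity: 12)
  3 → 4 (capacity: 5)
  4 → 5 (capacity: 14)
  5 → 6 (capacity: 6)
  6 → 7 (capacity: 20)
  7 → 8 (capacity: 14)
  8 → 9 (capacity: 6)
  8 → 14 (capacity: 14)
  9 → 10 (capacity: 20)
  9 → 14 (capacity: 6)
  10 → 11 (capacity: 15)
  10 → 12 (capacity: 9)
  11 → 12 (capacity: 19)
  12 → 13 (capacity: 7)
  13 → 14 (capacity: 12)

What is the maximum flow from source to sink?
Maximum flow = 5

Max flow: 5

Flow assignment:
  0 → 1: 5/18
  1 → 2: 5/13
  2 → 3: 5/12
  3 → 4: 5/5
  4 → 5: 5/14
  5 → 6: 5/6
  6 → 7: 5/20
  7 → 8: 5/14
  8 → 14: 5/14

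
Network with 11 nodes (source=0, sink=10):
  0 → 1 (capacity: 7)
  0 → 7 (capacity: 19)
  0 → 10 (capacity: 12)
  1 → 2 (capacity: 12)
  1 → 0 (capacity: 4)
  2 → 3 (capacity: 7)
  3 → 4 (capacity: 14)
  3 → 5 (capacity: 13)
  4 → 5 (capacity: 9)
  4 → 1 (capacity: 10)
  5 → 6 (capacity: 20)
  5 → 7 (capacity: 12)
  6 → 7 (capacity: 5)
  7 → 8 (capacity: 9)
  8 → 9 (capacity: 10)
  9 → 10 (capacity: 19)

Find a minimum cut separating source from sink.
Min cut value = 21, edges: (0,10), (7,8)

Min cut value: 21
Partition: S = [0, 1, 2, 3, 4, 5, 6, 7], T = [8, 9, 10]
Cut edges: (0,10), (7,8)

By max-flow min-cut theorem, max flow = min cut = 21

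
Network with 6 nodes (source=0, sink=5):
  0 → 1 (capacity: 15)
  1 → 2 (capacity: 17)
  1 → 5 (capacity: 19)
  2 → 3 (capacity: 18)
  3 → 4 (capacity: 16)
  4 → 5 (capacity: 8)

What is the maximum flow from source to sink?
Maximum flow = 15

Max flow: 15

Flow assignment:
  0 → 1: 15/15
  1 → 5: 15/19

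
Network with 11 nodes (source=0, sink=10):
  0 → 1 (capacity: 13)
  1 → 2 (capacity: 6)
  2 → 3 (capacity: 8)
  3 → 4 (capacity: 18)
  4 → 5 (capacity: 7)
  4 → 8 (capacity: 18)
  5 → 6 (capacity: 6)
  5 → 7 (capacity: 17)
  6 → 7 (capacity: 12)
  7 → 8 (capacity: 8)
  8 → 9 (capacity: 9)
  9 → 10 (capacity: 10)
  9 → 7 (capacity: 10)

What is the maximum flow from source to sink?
Maximum flow = 6

Max flow: 6

Flow assignment:
  0 → 1: 6/13
  1 → 2: 6/6
  2 → 3: 6/8
  3 → 4: 6/18
  4 → 8: 6/18
  8 → 9: 6/9
  9 → 10: 6/10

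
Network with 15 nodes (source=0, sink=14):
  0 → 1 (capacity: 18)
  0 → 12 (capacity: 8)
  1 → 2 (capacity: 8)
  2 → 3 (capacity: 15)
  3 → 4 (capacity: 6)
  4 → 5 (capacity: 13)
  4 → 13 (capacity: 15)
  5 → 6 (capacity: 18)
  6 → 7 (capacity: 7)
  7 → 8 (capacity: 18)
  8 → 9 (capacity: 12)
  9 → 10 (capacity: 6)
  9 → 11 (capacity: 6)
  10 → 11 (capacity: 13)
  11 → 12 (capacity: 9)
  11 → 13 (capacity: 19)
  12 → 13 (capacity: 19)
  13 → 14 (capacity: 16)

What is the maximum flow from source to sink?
Maximum flow = 14

Max flow: 14

Flow assignment:
  0 → 1: 6/18
  0 → 12: 8/8
  1 → 2: 6/8
  2 → 3: 6/15
  3 → 4: 6/6
  4 → 13: 6/15
  12 → 13: 8/19
  13 → 14: 14/16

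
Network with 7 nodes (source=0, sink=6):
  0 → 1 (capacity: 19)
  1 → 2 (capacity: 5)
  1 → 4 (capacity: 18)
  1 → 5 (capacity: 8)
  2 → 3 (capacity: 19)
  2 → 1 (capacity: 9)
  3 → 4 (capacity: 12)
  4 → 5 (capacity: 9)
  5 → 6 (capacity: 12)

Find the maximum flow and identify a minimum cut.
Max flow = 12, Min cut edges: (5,6)

Maximum flow: 12
Minimum cut: (5,6)
Partition: S = [0, 1, 2, 3, 4, 5], T = [6]

Max-flow min-cut theorem verified: both equal 12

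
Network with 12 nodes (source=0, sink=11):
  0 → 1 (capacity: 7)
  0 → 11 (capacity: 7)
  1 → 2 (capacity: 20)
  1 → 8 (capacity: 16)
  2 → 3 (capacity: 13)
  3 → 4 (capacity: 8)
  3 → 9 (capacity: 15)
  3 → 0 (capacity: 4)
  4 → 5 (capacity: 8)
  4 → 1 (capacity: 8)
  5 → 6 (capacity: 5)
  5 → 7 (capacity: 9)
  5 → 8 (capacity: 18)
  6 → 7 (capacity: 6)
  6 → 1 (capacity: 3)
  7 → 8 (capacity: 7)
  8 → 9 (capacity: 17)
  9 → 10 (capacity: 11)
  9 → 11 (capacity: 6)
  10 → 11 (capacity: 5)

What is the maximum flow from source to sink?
Maximum flow = 14

Max flow: 14

Flow assignment:
  0 → 1: 7/7
  0 → 11: 7/7
  1 → 8: 7/16
  8 → 9: 7/17
  9 → 10: 1/11
  9 → 11: 6/6
  10 → 11: 1/5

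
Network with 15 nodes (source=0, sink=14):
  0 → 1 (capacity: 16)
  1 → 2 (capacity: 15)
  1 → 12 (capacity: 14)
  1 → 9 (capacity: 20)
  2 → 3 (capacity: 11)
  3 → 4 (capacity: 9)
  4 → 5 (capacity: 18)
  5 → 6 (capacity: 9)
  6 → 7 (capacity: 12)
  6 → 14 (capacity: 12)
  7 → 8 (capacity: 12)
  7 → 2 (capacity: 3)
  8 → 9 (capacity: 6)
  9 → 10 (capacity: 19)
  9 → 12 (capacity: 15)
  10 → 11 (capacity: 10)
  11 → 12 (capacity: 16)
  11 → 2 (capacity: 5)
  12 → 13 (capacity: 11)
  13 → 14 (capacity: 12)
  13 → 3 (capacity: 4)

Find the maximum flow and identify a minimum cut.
Max flow = 16, Min cut edges: (0,1)

Maximum flow: 16
Minimum cut: (0,1)
Partition: S = [0], T = [1, 2, 3, 4, 5, 6, 7, 8, 9, 10, 11, 12, 13, 14]

Max-flow min-cut theorem verified: both equal 16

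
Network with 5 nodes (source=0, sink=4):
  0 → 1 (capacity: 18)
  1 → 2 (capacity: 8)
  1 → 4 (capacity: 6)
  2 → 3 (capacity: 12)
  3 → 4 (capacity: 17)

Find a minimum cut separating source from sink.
Min cut value = 14, edges: (1,2), (1,4)

Min cut value: 14
Partition: S = [0, 1], T = [2, 3, 4]
Cut edges: (1,2), (1,4)

By max-flow min-cut theorem, max flow = min cut = 14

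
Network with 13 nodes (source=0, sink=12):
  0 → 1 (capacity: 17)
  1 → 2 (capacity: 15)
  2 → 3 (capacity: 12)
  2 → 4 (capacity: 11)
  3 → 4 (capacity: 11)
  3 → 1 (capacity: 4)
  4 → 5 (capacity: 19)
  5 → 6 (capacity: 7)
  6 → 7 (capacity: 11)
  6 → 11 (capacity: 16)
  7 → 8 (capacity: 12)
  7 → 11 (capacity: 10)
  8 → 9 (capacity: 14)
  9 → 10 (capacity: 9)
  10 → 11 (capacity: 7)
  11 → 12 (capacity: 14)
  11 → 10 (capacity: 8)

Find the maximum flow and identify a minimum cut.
Max flow = 7, Min cut edges: (5,6)

Maximum flow: 7
Minimum cut: (5,6)
Partition: S = [0, 1, 2, 3, 4, 5], T = [6, 7, 8, 9, 10, 11, 12]

Max-flow min-cut theorem verified: both equal 7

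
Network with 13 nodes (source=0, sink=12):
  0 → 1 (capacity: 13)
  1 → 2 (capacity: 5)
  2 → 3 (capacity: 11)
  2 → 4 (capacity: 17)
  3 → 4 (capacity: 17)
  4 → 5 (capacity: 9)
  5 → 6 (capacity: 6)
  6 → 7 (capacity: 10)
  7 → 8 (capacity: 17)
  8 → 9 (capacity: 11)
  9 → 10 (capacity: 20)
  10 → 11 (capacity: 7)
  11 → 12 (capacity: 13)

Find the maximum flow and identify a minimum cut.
Max flow = 5, Min cut edges: (1,2)

Maximum flow: 5
Minimum cut: (1,2)
Partition: S = [0, 1], T = [2, 3, 4, 5, 6, 7, 8, 9, 10, 11, 12]

Max-flow min-cut theorem verified: both equal 5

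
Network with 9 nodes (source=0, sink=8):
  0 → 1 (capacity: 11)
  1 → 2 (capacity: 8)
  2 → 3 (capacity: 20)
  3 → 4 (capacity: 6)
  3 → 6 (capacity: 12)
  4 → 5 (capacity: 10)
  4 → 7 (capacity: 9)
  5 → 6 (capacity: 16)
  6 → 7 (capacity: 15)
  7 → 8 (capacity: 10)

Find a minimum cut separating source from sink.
Min cut value = 8, edges: (1,2)

Min cut value: 8
Partition: S = [0, 1], T = [2, 3, 4, 5, 6, 7, 8]
Cut edges: (1,2)

By max-flow min-cut theorem, max flow = min cut = 8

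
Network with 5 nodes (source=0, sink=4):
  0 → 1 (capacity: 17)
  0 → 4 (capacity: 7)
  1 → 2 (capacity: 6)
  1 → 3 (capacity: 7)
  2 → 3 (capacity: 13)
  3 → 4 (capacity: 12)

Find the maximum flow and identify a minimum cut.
Max flow = 19, Min cut edges: (0,4), (3,4)

Maximum flow: 19
Minimum cut: (0,4), (3,4)
Partition: S = [0, 1, 2, 3], T = [4]

Max-flow min-cut theorem verified: both equal 19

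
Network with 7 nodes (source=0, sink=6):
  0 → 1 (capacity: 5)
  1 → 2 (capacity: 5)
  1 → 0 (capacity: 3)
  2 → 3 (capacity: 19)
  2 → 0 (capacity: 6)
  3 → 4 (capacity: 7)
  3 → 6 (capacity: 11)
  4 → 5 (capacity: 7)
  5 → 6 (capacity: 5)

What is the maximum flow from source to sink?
Maximum flow = 5

Max flow: 5

Flow assignment:
  0 → 1: 5/5
  1 → 2: 5/5
  2 → 3: 5/19
  3 → 6: 5/11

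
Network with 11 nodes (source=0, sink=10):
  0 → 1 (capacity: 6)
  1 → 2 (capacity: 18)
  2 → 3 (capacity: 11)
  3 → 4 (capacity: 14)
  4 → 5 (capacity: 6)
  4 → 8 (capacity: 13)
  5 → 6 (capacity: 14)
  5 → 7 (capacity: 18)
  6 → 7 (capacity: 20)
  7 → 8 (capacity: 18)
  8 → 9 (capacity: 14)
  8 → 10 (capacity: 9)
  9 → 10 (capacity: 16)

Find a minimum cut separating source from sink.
Min cut value = 6, edges: (0,1)

Min cut value: 6
Partition: S = [0], T = [1, 2, 3, 4, 5, 6, 7, 8, 9, 10]
Cut edges: (0,1)

By max-flow min-cut theorem, max flow = min cut = 6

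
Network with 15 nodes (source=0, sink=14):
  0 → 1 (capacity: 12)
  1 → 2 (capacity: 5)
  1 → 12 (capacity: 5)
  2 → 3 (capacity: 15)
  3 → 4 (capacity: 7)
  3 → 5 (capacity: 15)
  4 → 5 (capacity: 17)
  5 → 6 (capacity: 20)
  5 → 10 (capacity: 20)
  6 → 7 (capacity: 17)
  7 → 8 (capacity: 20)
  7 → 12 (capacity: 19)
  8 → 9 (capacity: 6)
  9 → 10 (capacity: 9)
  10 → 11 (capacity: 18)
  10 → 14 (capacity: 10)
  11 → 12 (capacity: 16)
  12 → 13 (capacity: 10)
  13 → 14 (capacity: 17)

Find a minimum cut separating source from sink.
Min cut value = 10, edges: (1,2), (1,12)

Min cut value: 10
Partition: S = [0, 1], T = [2, 3, 4, 5, 6, 7, 8, 9, 10, 11, 12, 13, 14]
Cut edges: (1,2), (1,12)

By max-flow min-cut theorem, max flow = min cut = 10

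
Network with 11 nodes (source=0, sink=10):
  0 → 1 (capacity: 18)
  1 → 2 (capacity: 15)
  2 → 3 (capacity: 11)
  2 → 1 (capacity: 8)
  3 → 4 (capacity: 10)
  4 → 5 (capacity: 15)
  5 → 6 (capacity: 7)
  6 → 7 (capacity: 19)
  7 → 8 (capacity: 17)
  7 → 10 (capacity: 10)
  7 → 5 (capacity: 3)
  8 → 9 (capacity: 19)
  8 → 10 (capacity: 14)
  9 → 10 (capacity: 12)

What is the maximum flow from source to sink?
Maximum flow = 7

Max flow: 7

Flow assignment:
  0 → 1: 7/18
  1 → 2: 7/15
  2 → 3: 7/11
  3 → 4: 7/10
  4 → 5: 7/15
  5 → 6: 7/7
  6 → 7: 7/19
  7 → 10: 7/10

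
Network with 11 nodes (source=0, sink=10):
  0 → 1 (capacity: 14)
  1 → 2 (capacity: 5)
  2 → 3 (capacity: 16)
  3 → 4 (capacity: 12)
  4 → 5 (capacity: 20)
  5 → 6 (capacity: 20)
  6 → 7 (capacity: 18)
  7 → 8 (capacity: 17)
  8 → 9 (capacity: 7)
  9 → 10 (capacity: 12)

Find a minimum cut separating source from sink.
Min cut value = 5, edges: (1,2)

Min cut value: 5
Partition: S = [0, 1], T = [2, 3, 4, 5, 6, 7, 8, 9, 10]
Cut edges: (1,2)

By max-flow min-cut theorem, max flow = min cut = 5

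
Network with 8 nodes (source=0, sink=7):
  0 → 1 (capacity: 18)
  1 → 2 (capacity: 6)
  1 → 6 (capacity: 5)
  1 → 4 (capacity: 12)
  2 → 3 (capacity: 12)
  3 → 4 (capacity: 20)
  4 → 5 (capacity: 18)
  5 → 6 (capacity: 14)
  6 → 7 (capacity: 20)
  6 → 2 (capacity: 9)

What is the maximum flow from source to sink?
Maximum flow = 18

Max flow: 18

Flow assignment:
  0 → 1: 18/18
  1 → 2: 1/6
  1 → 6: 5/5
  1 → 4: 12/12
  2 → 3: 1/12
  3 → 4: 1/20
  4 → 5: 13/18
  5 → 6: 13/14
  6 → 7: 18/20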